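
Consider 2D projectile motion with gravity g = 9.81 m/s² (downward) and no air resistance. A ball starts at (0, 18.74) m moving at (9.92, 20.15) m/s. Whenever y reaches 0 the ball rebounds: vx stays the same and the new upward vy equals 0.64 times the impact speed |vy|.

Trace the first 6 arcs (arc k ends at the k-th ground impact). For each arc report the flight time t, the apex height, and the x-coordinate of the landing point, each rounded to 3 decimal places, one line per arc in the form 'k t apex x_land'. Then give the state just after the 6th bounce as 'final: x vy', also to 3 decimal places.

Arc 1: start y=18.740, vy=20.150 → t=4.889, apex=39.434, x_land=48.503, impact vy=-27.815
  bounce: vy ← 0.64·27.815 = 17.802
Arc 2: start y=0.000, vy=17.802 → t=3.629, apex=16.152, x_land=84.506, impact vy=-17.802
  bounce: vy ← 0.64·17.802 = 11.393
Arc 3: start y=0.000, vy=11.393 → t=2.323, apex=6.616, x_land=107.548, impact vy=-11.393
  bounce: vy ← 0.64·11.393 = 7.292
Arc 4: start y=0.000, vy=7.292 → t=1.487, apex=2.710, x_land=122.295, impact vy=-7.292
  bounce: vy ← 0.64·7.292 = 4.667
Arc 5: start y=0.000, vy=4.667 → t=0.951, apex=1.110, x_land=131.733, impact vy=-4.667
  bounce: vy ← 0.64·4.667 = 2.987
Arc 6: start y=0.000, vy=2.987 → t=0.609, apex=0.455, x_land=137.773, impact vy=-2.987
  bounce: vy ← 0.64·2.987 = 1.911

1 4.889 39.434 48.503
2 3.629 16.152 84.506
3 2.323 6.616 107.548
4 1.487 2.710 122.295
5 0.951 1.110 131.733
6 0.609 0.455 137.773
final: 137.773 1.911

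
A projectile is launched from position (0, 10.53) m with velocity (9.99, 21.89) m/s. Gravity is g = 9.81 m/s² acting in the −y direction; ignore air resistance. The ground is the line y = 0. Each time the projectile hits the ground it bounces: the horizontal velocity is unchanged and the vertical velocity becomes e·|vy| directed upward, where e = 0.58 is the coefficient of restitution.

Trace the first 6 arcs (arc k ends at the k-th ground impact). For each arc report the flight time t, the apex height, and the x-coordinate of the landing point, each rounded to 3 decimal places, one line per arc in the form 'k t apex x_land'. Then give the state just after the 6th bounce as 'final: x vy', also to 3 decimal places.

Arc 1: start y=10.530, vy=21.890 → t=4.901, apex=34.953, x_land=48.959, impact vy=-26.187
  bounce: vy ← 0.58·26.187 = 15.189
Arc 2: start y=0.000, vy=15.189 → t=3.097, apex=11.758, x_land=79.894, impact vy=-15.189
  bounce: vy ← 0.58·15.189 = 8.809
Arc 3: start y=0.000, vy=8.809 → t=1.796, apex=3.955, x_land=97.836, impact vy=-8.809
  bounce: vy ← 0.58·8.809 = 5.109
Arc 4: start y=0.000, vy=5.109 → t=1.042, apex=1.331, x_land=108.242, impact vy=-5.109
  bounce: vy ← 0.58·5.109 = 2.963
Arc 5: start y=0.000, vy=2.963 → t=0.604, apex=0.448, x_land=114.278, impact vy=-2.963
  bounce: vy ← 0.58·2.963 = 1.719
Arc 6: start y=0.000, vy=1.719 → t=0.350, apex=0.151, x_land=117.779, impact vy=-1.719
  bounce: vy ← 0.58·1.719 = 0.997

1 4.901 34.953 48.959
2 3.097 11.758 79.894
3 1.796 3.955 97.836
4 1.042 1.331 108.242
5 0.604 0.448 114.278
6 0.350 0.151 117.779
final: 117.779 0.997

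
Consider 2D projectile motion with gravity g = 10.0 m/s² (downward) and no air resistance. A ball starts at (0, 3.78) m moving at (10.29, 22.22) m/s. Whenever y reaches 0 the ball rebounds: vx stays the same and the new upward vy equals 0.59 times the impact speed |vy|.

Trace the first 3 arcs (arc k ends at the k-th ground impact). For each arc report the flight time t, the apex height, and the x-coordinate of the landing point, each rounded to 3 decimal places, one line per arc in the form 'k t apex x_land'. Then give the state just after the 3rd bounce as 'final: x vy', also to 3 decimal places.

Arc 1: start y=3.780, vy=22.220 → t=4.608, apex=28.466, x_land=47.417, impact vy=-23.861
  bounce: vy ← 0.59·23.861 = 14.078
Arc 2: start y=0.000, vy=14.078 → t=2.816, apex=9.909, x_land=76.389, impact vy=-14.078
  bounce: vy ← 0.59·14.078 = 8.306
Arc 3: start y=0.000, vy=8.306 → t=1.661, apex=3.449, x_land=93.482, impact vy=-8.306
  bounce: vy ← 0.59·8.306 = 4.900

1 4.608 28.466 47.417
2 2.816 9.909 76.389
3 1.661 3.449 93.482
final: 93.482 4.900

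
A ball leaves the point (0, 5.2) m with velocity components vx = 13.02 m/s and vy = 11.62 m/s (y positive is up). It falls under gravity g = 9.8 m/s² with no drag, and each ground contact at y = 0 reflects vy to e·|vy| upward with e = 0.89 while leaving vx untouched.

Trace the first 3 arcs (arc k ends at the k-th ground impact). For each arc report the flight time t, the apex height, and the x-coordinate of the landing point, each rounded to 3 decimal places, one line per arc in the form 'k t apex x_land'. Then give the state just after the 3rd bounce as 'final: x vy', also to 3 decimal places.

1 2.756 12.089 35.889
2 2.796 9.576 72.291
3 2.488 7.585 104.689
final: 104.689 10.852

Arc 1: start y=5.200, vy=11.620 → t=2.756, apex=12.089, x_land=35.889, impact vy=-15.393
  bounce: vy ← 0.89·15.393 = 13.700
Arc 2: start y=0.000, vy=13.700 → t=2.796, apex=9.576, x_land=72.291, impact vy=-13.700
  bounce: vy ← 0.89·13.700 = 12.193
Arc 3: start y=0.000, vy=12.193 → t=2.488, apex=7.585, x_land=104.689, impact vy=-12.193
  bounce: vy ← 0.89·12.193 = 10.852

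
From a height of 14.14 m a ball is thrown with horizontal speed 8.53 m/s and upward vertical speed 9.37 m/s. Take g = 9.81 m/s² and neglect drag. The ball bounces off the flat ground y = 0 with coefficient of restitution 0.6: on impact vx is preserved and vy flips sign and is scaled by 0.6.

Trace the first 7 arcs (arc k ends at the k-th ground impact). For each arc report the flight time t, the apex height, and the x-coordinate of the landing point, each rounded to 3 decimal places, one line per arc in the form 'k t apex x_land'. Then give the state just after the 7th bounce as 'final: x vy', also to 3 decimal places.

1 2.903 18.615 24.765
2 2.338 6.701 44.705
3 1.403 2.412 56.670
4 0.842 0.868 63.848
5 0.505 0.313 68.156
6 0.303 0.113 70.740
7 0.182 0.041 72.291
final: 72.291 0.535

Arc 1: start y=14.140, vy=9.370 → t=2.903, apex=18.615, x_land=24.765, impact vy=-19.111
  bounce: vy ← 0.6·19.111 = 11.466
Arc 2: start y=0.000, vy=11.466 → t=2.338, apex=6.701, x_land=44.705, impact vy=-11.466
  bounce: vy ← 0.6·11.466 = 6.880
Arc 3: start y=0.000, vy=6.880 → t=1.403, apex=2.412, x_land=56.670, impact vy=-6.880
  bounce: vy ← 0.6·6.880 = 4.128
Arc 4: start y=0.000, vy=4.128 → t=0.842, apex=0.868, x_land=63.848, impact vy=-4.128
  bounce: vy ← 0.6·4.128 = 2.477
Arc 5: start y=0.000, vy=2.477 → t=0.505, apex=0.313, x_land=68.156, impact vy=-2.477
  bounce: vy ← 0.6·2.477 = 1.486
Arc 6: start y=0.000, vy=1.486 → t=0.303, apex=0.113, x_land=70.740, impact vy=-1.486
  bounce: vy ← 0.6·1.486 = 0.892
Arc 7: start y=0.000, vy=0.892 → t=0.182, apex=0.041, x_land=72.291, impact vy=-0.892
  bounce: vy ← 0.6·0.892 = 0.535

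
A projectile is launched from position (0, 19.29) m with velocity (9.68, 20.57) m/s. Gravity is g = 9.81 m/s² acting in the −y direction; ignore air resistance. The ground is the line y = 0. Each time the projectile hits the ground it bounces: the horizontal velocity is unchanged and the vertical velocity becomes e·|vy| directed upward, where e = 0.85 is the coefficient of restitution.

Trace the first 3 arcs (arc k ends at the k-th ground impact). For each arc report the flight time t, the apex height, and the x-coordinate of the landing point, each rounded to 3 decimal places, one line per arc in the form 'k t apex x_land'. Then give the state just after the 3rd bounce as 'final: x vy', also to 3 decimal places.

1 4.983 40.856 48.235
2 4.906 29.518 95.728
3 4.170 21.327 136.097
final: 136.097 17.387

Arc 1: start y=19.290, vy=20.570 → t=4.983, apex=40.856, x_land=48.235, impact vy=-28.312
  bounce: vy ← 0.85·28.312 = 24.066
Arc 2: start y=0.000, vy=24.066 → t=4.906, apex=29.518, x_land=95.728, impact vy=-24.066
  bounce: vy ← 0.85·24.066 = 20.456
Arc 3: start y=0.000, vy=20.456 → t=4.170, apex=21.327, x_land=136.097, impact vy=-20.456
  bounce: vy ← 0.85·20.456 = 17.387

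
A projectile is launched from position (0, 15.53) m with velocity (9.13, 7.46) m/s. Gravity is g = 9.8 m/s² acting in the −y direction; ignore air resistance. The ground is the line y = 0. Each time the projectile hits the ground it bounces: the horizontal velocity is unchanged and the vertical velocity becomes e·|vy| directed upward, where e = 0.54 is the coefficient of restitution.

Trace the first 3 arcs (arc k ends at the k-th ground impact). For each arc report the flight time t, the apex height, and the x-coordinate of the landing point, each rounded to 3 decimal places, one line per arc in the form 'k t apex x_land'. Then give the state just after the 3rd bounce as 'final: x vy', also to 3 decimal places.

1 2.697 18.369 24.627
2 2.091 5.357 43.719
3 1.129 1.562 54.029
final: 54.029 2.988

Arc 1: start y=15.530, vy=7.460 → t=2.697, apex=18.369, x_land=24.627, impact vy=-18.975
  bounce: vy ← 0.54·18.975 = 10.246
Arc 2: start y=0.000, vy=10.246 → t=2.091, apex=5.357, x_land=43.719, impact vy=-10.246
  bounce: vy ← 0.54·10.246 = 5.533
Arc 3: start y=0.000, vy=5.533 → t=1.129, apex=1.562, x_land=54.029, impact vy=-5.533
  bounce: vy ← 0.54·5.533 = 2.988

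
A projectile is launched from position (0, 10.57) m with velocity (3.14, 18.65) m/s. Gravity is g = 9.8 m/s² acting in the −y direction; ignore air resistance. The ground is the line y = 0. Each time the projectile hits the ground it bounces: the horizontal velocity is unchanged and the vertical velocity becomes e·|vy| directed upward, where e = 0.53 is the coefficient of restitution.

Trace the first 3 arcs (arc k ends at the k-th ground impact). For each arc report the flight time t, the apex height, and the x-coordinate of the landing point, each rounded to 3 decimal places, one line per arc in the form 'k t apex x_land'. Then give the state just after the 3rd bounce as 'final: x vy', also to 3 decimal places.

1 4.307 28.316 13.524
2 2.548 7.954 21.525
3 1.351 2.234 25.766
final: 25.766 3.507

Arc 1: start y=10.570, vy=18.650 → t=4.307, apex=28.316, x_land=13.524, impact vy=-23.558
  bounce: vy ← 0.53·23.558 = 12.486
Arc 2: start y=0.000, vy=12.486 → t=2.548, apex=7.954, x_land=21.525, impact vy=-12.486
  bounce: vy ← 0.53·12.486 = 6.618
Arc 3: start y=0.000, vy=6.618 → t=1.351, apex=2.234, x_land=25.766, impact vy=-6.618
  bounce: vy ← 0.53·6.618 = 3.507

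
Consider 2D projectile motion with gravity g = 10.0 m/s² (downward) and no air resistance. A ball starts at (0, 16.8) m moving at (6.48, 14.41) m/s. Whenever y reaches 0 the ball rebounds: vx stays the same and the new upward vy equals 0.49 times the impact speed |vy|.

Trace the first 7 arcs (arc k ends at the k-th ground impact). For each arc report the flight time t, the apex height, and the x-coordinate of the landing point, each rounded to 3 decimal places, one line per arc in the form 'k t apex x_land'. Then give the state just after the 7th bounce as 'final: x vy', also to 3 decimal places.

Arc 1: start y=16.800, vy=14.410 → t=3.773, apex=27.182, x_land=24.447, impact vy=-23.316
  bounce: vy ← 0.49·23.316 = 11.425
Arc 2: start y=0.000, vy=11.425 → t=2.285, apex=6.526, x_land=39.253, impact vy=-11.425
  bounce: vy ← 0.49·11.425 = 5.598
Arc 3: start y=0.000, vy=5.598 → t=1.120, apex=1.567, x_land=46.509, impact vy=-5.598
  bounce: vy ← 0.49·5.598 = 2.743
Arc 4: start y=0.000, vy=2.743 → t=0.549, apex=0.376, x_land=50.064, impact vy=-2.743
  bounce: vy ← 0.49·2.743 = 1.344
Arc 5: start y=0.000, vy=1.344 → t=0.269, apex=0.090, x_land=51.806, impact vy=-1.344
  bounce: vy ← 0.49·1.344 = 0.659
Arc 6: start y=0.000, vy=0.659 → t=0.132, apex=0.022, x_land=52.659, impact vy=-0.659
  bounce: vy ← 0.49·0.659 = 0.323
Arc 7: start y=0.000, vy=0.323 → t=0.065, apex=0.005, x_land=53.078, impact vy=-0.323
  bounce: vy ← 0.49·0.323 = 0.158

1 3.773 27.182 24.447
2 2.285 6.526 39.253
3 1.120 1.567 46.509
4 0.549 0.376 50.064
5 0.269 0.090 51.806
6 0.132 0.022 52.659
7 0.065 0.005 53.078
final: 53.078 0.158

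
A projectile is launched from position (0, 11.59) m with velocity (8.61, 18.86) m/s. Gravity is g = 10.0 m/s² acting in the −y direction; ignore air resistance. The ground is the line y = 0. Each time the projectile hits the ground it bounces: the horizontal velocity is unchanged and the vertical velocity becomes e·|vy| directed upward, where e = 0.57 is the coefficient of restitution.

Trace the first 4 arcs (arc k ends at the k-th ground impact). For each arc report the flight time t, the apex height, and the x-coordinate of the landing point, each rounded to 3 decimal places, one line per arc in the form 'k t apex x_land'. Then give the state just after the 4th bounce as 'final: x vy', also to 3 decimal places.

1 4.310 29.375 37.108
2 2.763 9.544 60.899
3 1.575 3.101 74.460
4 0.898 1.007 82.189
final: 82.189 2.559

Arc 1: start y=11.590, vy=18.860 → t=4.310, apex=29.375, x_land=37.108, impact vy=-24.238
  bounce: vy ← 0.57·24.238 = 13.816
Arc 2: start y=0.000, vy=13.816 → t=2.763, apex=9.544, x_land=60.899, impact vy=-13.816
  bounce: vy ← 0.57·13.816 = 7.875
Arc 3: start y=0.000, vy=7.875 → t=1.575, apex=3.101, x_land=74.460, impact vy=-7.875
  bounce: vy ← 0.57·7.875 = 4.489
Arc 4: start y=0.000, vy=4.489 → t=0.898, apex=1.007, x_land=82.189, impact vy=-4.489
  bounce: vy ← 0.57·4.489 = 2.559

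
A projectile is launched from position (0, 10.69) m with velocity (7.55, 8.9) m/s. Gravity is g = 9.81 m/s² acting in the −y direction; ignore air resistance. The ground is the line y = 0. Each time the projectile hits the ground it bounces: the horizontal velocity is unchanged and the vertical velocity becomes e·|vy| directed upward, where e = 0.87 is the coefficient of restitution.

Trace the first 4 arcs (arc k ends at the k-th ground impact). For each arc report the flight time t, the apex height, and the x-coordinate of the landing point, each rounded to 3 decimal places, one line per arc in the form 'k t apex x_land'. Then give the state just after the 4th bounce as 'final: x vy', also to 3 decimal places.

1 2.640 14.727 19.932
2 3.015 11.147 42.695
3 2.623 8.437 62.500
4 2.282 6.386 79.729
final: 79.729 9.738

Arc 1: start y=10.690, vy=8.900 → t=2.640, apex=14.727, x_land=19.932, impact vy=-16.998
  bounce: vy ← 0.87·16.998 = 14.789
Arc 2: start y=0.000, vy=14.789 → t=3.015, apex=11.147, x_land=42.695, impact vy=-14.789
  bounce: vy ← 0.87·14.789 = 12.866
Arc 3: start y=0.000, vy=12.866 → t=2.623, apex=8.437, x_land=62.500, impact vy=-12.866
  bounce: vy ← 0.87·12.866 = 11.194
Arc 4: start y=0.000, vy=11.194 → t=2.282, apex=6.386, x_land=79.729, impact vy=-11.194
  bounce: vy ← 0.87·11.194 = 9.738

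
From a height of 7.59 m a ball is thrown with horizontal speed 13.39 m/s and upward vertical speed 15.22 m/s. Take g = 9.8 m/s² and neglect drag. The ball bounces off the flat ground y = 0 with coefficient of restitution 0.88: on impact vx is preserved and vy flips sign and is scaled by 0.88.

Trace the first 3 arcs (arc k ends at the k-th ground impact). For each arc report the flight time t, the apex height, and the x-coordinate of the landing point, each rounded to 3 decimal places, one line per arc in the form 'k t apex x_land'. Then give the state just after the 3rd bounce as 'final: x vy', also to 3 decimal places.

1 3.543 19.409 47.445
2 3.503 15.030 94.347
3 3.082 11.639 135.621
final: 135.621 13.292

Arc 1: start y=7.590, vy=15.220 → t=3.543, apex=19.409, x_land=47.445, impact vy=-19.504
  bounce: vy ← 0.88·19.504 = 17.164
Arc 2: start y=0.000, vy=17.164 → t=3.503, apex=15.030, x_land=94.347, impact vy=-17.164
  bounce: vy ← 0.88·17.164 = 15.104
Arc 3: start y=0.000, vy=15.104 → t=3.082, apex=11.639, x_land=135.621, impact vy=-15.104
  bounce: vy ← 0.88·15.104 = 13.292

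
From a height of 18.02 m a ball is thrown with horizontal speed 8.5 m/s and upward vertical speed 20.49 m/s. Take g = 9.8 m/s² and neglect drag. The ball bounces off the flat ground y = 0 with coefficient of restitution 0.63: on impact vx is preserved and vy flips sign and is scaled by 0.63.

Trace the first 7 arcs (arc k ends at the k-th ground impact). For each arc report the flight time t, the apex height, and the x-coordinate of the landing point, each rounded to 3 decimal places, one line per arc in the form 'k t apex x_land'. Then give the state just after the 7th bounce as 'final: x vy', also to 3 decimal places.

Arc 1: start y=18.020, vy=20.490 → t=4.928, apex=39.440, x_land=41.887, impact vy=-27.803
  bounce: vy ← 0.63·27.803 = 17.516
Arc 2: start y=0.000, vy=17.516 → t=3.575, apex=15.654, x_land=72.272, impact vy=-17.516
  bounce: vy ← 0.63·17.516 = 11.035
Arc 3: start y=0.000, vy=11.035 → t=2.252, apex=6.213, x_land=91.415, impact vy=-11.035
  bounce: vy ← 0.63·11.035 = 6.952
Arc 4: start y=0.000, vy=6.952 → t=1.419, apex=2.466, x_land=103.475, impact vy=-6.952
  bounce: vy ← 0.63·6.952 = 4.380
Arc 5: start y=0.000, vy=4.380 → t=0.894, apex=0.979, x_land=111.073, impact vy=-4.380
  bounce: vy ← 0.63·4.380 = 2.759
Arc 6: start y=0.000, vy=2.759 → t=0.563, apex=0.388, x_land=115.859, impact vy=-2.759
  bounce: vy ← 0.63·2.759 = 1.738
Arc 7: start y=0.000, vy=1.738 → t=0.355, apex=0.154, x_land=118.875, impact vy=-1.738
  bounce: vy ← 0.63·1.738 = 1.095

1 4.928 39.440 41.887
2 3.575 15.654 72.272
3 2.252 6.213 91.415
4 1.419 2.466 103.475
5 0.894 0.979 111.073
6 0.563 0.388 115.859
7 0.355 0.154 118.875
final: 118.875 1.095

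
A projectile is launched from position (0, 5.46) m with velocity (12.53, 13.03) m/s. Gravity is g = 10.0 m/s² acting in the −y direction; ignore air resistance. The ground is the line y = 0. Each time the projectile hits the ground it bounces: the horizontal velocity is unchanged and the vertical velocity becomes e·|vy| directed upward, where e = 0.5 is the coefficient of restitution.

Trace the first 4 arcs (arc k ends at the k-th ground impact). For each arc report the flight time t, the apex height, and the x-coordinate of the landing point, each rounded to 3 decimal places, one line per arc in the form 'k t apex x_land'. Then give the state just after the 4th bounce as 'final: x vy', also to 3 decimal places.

Arc 1: start y=5.460, vy=13.030 → t=2.973, apex=13.949, x_land=37.255, impact vy=-16.703
  bounce: vy ← 0.5·16.703 = 8.351
Arc 2: start y=0.000, vy=8.351 → t=1.670, apex=3.487, x_land=58.184, impact vy=-8.351
  bounce: vy ← 0.5·8.351 = 4.176
Arc 3: start y=0.000, vy=4.176 → t=0.835, apex=0.872, x_land=68.648, impact vy=-4.176
  bounce: vy ← 0.5·4.176 = 2.088
Arc 4: start y=0.000, vy=2.088 → t=0.418, apex=0.218, x_land=73.880, impact vy=-2.088
  bounce: vy ← 0.5·2.088 = 1.044

1 2.973 13.949 37.255
2 1.670 3.487 58.184
3 0.835 0.872 68.648
4 0.418 0.218 73.880
final: 73.880 1.044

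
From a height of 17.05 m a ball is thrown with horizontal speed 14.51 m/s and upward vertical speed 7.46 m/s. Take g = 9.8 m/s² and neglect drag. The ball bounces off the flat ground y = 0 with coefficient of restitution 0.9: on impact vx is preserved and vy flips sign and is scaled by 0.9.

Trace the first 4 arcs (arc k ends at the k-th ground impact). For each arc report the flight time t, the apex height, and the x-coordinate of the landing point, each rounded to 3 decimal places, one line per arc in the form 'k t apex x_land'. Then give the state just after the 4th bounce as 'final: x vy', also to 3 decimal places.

Arc 1: start y=17.050, vy=7.460 → t=2.776, apex=19.889, x_land=40.279, impact vy=-19.744
  bounce: vy ← 0.9·19.744 = 17.770
Arc 2: start y=0.000, vy=17.770 → t=3.626, apex=16.110, x_land=92.899, impact vy=-17.770
  bounce: vy ← 0.9·17.770 = 15.993
Arc 3: start y=0.000, vy=15.993 → t=3.264, apex=13.049, x_land=140.257, impact vy=-15.993
  bounce: vy ← 0.9·15.993 = 14.393
Arc 4: start y=0.000, vy=14.393 → t=2.937, apex=10.570, x_land=182.880, impact vy=-14.393
  bounce: vy ← 0.9·14.393 = 12.954

1 2.776 19.889 40.279
2 3.626 16.110 92.899
3 3.264 13.049 140.257
4 2.937 10.570 182.880
final: 182.880 12.954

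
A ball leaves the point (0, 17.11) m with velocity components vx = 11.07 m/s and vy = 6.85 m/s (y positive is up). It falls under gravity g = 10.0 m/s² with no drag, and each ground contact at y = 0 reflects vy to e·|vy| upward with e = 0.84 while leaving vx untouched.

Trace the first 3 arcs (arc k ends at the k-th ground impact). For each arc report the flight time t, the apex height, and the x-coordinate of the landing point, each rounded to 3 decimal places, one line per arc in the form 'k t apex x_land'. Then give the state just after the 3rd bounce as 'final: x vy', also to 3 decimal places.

1 2.658 19.456 29.420
2 3.314 13.728 66.106
3 2.784 9.687 96.922
final: 96.922 11.692

Arc 1: start y=17.110, vy=6.850 → t=2.658, apex=19.456, x_land=29.420, impact vy=-19.726
  bounce: vy ← 0.84·19.726 = 16.570
Arc 2: start y=0.000, vy=16.570 → t=3.314, apex=13.728, x_land=66.106, impact vy=-16.570
  bounce: vy ← 0.84·16.570 = 13.919
Arc 3: start y=0.000, vy=13.919 → t=2.784, apex=9.687, x_land=96.922, impact vy=-13.919
  bounce: vy ← 0.84·13.919 = 11.692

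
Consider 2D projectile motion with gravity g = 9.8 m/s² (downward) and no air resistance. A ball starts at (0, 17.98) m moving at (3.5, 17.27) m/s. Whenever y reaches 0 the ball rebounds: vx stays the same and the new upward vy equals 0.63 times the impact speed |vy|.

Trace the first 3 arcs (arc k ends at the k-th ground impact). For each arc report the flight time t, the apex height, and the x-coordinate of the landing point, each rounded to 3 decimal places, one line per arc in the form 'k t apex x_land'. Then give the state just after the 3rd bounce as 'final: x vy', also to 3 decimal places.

Arc 1: start y=17.980, vy=17.270 → t=4.365, apex=33.197, x_land=15.278, impact vy=-25.508
  bounce: vy ← 0.63·25.508 = 16.070
Arc 2: start y=0.000, vy=16.070 → t=3.280, apex=13.176, x_land=26.757, impact vy=-16.070
  bounce: vy ← 0.63·16.070 = 10.124
Arc 3: start y=0.000, vy=10.124 → t=2.066, apex=5.230, x_land=33.988, impact vy=-10.124
  bounce: vy ← 0.63·10.124 = 6.378

1 4.365 33.197 15.278
2 3.280 13.176 26.757
3 2.066 5.230 33.988
final: 33.988 6.378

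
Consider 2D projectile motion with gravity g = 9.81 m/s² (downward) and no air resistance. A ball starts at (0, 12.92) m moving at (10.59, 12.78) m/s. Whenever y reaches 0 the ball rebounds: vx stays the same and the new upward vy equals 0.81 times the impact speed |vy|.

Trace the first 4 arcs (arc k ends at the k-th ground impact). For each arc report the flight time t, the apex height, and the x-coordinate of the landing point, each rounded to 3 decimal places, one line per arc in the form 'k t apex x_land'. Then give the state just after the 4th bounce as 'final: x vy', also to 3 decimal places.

Arc 1: start y=12.920, vy=12.780 → t=3.384, apex=21.245, x_land=35.836, impact vy=-20.416
  bounce: vy ← 0.81·20.416 = 16.537
Arc 2: start y=0.000, vy=16.537 → t=3.371, apex=13.939, x_land=71.539, impact vy=-16.537
  bounce: vy ← 0.81·16.537 = 13.395
Arc 3: start y=0.000, vy=13.395 → t=2.731, apex=9.145, x_land=100.460, impact vy=-13.395
  bounce: vy ← 0.81·13.395 = 10.850
Arc 4: start y=0.000, vy=10.850 → t=2.212, apex=6.000, x_land=123.885, impact vy=-10.850
  bounce: vy ← 0.81·10.850 = 8.788

1 3.384 21.245 35.836
2 3.371 13.939 71.539
3 2.731 9.145 100.460
4 2.212 6.000 123.885
final: 123.885 8.788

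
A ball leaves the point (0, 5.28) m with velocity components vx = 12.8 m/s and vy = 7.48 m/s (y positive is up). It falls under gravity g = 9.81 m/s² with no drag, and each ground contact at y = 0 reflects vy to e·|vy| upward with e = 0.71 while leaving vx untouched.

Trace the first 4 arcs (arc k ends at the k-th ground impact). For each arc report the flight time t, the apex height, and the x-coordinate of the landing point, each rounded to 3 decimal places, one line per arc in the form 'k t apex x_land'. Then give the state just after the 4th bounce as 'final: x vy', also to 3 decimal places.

Arc 1: start y=5.280, vy=7.480 → t=2.050, apex=8.132, x_land=26.241, impact vy=-12.631
  bounce: vy ← 0.71·12.631 = 8.968
Arc 2: start y=0.000, vy=8.968 → t=1.828, apex=4.099, x_land=49.644, impact vy=-8.968
  bounce: vy ← 0.71·8.968 = 6.367
Arc 3: start y=0.000, vy=6.367 → t=1.298, apex=2.066, x_land=66.260, impact vy=-6.367
  bounce: vy ← 0.71·6.367 = 4.521
Arc 4: start y=0.000, vy=4.521 → t=0.922, apex=1.042, x_land=78.057, impact vy=-4.521
  bounce: vy ← 0.71·4.521 = 3.210

1 2.050 8.132 26.241
2 1.828 4.099 49.644
3 1.298 2.066 66.260
4 0.922 1.042 78.057
final: 78.057 3.210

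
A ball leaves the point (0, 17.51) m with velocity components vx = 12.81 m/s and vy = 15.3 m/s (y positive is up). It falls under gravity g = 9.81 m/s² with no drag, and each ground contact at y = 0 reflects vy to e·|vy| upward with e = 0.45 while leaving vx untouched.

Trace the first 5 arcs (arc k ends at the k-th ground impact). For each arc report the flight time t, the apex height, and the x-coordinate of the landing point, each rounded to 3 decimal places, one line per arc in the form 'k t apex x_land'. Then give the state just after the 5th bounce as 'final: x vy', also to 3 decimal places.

Arc 1: start y=17.510, vy=15.300 → t=4.010, apex=29.441, x_land=51.363, impact vy=-24.034
  bounce: vy ← 0.45·24.034 = 10.815
Arc 2: start y=0.000, vy=10.815 → t=2.205, apex=5.962, x_land=79.608, impact vy=-10.815
  bounce: vy ← 0.45·10.815 = 4.867
Arc 3: start y=0.000, vy=4.867 → t=0.992, apex=1.207, x_land=92.319, impact vy=-4.867
  bounce: vy ← 0.45·4.867 = 2.190
Arc 4: start y=0.000, vy=2.190 → t=0.447, apex=0.244, x_land=98.039, impact vy=-2.190
  bounce: vy ← 0.45·2.190 = 0.986
Arc 5: start y=0.000, vy=0.986 → t=0.201, apex=0.050, x_land=100.612, impact vy=-0.986
  bounce: vy ← 0.45·0.986 = 0.443

1 4.010 29.441 51.363
2 2.205 5.962 79.608
3 0.992 1.207 92.319
4 0.447 0.244 98.039
5 0.201 0.050 100.612
final: 100.612 0.443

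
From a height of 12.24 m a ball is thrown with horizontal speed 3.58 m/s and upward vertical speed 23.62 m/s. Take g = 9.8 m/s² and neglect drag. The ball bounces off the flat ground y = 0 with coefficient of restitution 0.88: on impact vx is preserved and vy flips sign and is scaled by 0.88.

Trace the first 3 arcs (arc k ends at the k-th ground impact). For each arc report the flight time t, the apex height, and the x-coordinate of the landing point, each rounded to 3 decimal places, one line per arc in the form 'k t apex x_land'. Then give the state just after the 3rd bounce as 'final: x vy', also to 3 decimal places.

Arc 1: start y=12.240, vy=23.620 → t=5.292, apex=40.705, x_land=18.947, impact vy=-28.246
  bounce: vy ← 0.88·28.246 = 24.856
Arc 2: start y=0.000, vy=24.856 → t=5.073, apex=31.522, x_land=37.107, impact vy=-24.856
  bounce: vy ← 0.88·24.856 = 21.873
Arc 3: start y=0.000, vy=21.873 → t=4.464, apex=24.410, x_land=53.088, impact vy=-21.873
  bounce: vy ← 0.88·21.873 = 19.249

1 5.292 40.705 18.947
2 5.073 31.522 37.107
3 4.464 24.410 53.088
final: 53.088 19.249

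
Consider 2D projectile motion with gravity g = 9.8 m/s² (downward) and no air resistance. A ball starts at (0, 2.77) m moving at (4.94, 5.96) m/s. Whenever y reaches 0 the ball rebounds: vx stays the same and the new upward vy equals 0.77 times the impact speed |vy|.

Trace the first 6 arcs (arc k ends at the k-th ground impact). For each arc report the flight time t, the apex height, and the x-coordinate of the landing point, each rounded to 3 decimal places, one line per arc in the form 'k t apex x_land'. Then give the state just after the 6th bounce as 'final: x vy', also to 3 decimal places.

Arc 1: start y=2.770, vy=5.960 → t=1.575, apex=4.582, x_land=7.782, impact vy=-9.477
  bounce: vy ← 0.77·9.477 = 7.297
Arc 2: start y=0.000, vy=7.297 → t=1.489, apex=2.717, x_land=15.138, impact vy=-7.297
  bounce: vy ← 0.77·7.297 = 5.619
Arc 3: start y=0.000, vy=5.619 → t=1.147, apex=1.611, x_land=20.803, impact vy=-5.619
  bounce: vy ← 0.77·5.619 = 4.327
Arc 4: start y=0.000, vy=4.327 → t=0.883, apex=0.955, x_land=25.165, impact vy=-4.327
  bounce: vy ← 0.77·4.327 = 3.331
Arc 5: start y=0.000, vy=3.331 → t=0.680, apex=0.566, x_land=28.524, impact vy=-3.331
  bounce: vy ← 0.77·3.331 = 2.565
Arc 6: start y=0.000, vy=2.565 → t=0.524, apex=0.336, x_land=31.110, impact vy=-2.565
  bounce: vy ← 0.77·2.565 = 1.975

1 1.575 4.582 7.782
2 1.489 2.717 15.138
3 1.147 1.611 20.803
4 0.883 0.955 25.165
5 0.680 0.566 28.524
6 0.524 0.336 31.110
final: 31.110 1.975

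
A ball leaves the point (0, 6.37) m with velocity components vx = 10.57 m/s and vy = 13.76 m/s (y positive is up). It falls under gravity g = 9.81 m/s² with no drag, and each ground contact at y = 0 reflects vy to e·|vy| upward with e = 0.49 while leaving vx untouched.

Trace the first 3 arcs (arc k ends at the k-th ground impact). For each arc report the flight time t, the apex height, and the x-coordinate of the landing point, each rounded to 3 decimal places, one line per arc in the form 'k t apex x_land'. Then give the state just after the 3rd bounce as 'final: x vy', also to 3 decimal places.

Arc 1: start y=6.370, vy=13.760 → t=3.210, apex=16.020, x_land=33.929, impact vy=-17.729
  bounce: vy ← 0.49·17.729 = 8.687
Arc 2: start y=0.000, vy=8.687 → t=1.771, apex=3.846, x_land=52.649, impact vy=-8.687
  bounce: vy ← 0.49·8.687 = 4.257
Arc 3: start y=0.000, vy=4.257 → t=0.868, apex=0.924, x_land=61.822, impact vy=-4.257
  bounce: vy ← 0.49·4.257 = 2.086

1 3.210 16.020 33.929
2 1.771 3.846 52.649
3 0.868 0.924 61.822
final: 61.822 2.086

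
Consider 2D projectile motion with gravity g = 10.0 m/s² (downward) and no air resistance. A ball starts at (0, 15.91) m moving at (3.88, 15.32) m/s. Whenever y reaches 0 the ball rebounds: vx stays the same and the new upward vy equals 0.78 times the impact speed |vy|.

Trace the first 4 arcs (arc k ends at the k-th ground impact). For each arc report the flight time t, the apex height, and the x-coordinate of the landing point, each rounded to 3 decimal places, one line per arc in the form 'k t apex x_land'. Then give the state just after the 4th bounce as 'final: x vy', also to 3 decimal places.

1 3.883 27.645 15.068
2 3.668 16.819 29.300
3 2.861 10.233 40.401
4 2.232 6.226 49.060
final: 49.060 8.704

Arc 1: start y=15.910, vy=15.320 → t=3.883, apex=27.645, x_land=15.068, impact vy=-23.514
  bounce: vy ← 0.78·23.514 = 18.341
Arc 2: start y=0.000, vy=18.341 → t=3.668, apex=16.819, x_land=29.300, impact vy=-18.341
  bounce: vy ← 0.78·18.341 = 14.306
Arc 3: start y=0.000, vy=14.306 → t=2.861, apex=10.233, x_land=40.401, impact vy=-14.306
  bounce: vy ← 0.78·14.306 = 11.159
Arc 4: start y=0.000, vy=11.159 → t=2.232, apex=6.226, x_land=49.060, impact vy=-11.159
  bounce: vy ← 0.78·11.159 = 8.704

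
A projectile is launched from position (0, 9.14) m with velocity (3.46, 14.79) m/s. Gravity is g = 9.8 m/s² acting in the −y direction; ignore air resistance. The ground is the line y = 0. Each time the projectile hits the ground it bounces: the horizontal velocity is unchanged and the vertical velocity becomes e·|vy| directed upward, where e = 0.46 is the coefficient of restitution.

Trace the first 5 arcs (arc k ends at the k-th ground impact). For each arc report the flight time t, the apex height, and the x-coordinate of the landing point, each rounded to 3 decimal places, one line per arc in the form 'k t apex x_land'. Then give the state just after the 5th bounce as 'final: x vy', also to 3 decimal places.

Arc 1: start y=9.140, vy=14.790 → t=3.545, apex=20.300, x_land=12.264, impact vy=-19.947
  bounce: vy ← 0.46·19.947 = 9.176
Arc 2: start y=0.000, vy=9.176 → t=1.873, apex=4.296, x_land=18.743, impact vy=-9.176
  bounce: vy ← 0.46·9.176 = 4.221
Arc 3: start y=0.000, vy=4.221 → t=0.861, apex=0.909, x_land=21.724, impact vy=-4.221
  bounce: vy ← 0.46·4.221 = 1.942
Arc 4: start y=0.000, vy=1.942 → t=0.396, apex=0.192, x_land=23.095, impact vy=-1.942
  bounce: vy ← 0.46·1.942 = 0.893
Arc 5: start y=0.000, vy=0.893 → t=0.182, apex=0.041, x_land=23.726, impact vy=-0.893
  bounce: vy ← 0.46·0.893 = 0.411

1 3.545 20.300 12.264
2 1.873 4.296 18.743
3 0.861 0.909 21.724
4 0.396 0.192 23.095
5 0.182 0.041 23.726
final: 23.726 0.411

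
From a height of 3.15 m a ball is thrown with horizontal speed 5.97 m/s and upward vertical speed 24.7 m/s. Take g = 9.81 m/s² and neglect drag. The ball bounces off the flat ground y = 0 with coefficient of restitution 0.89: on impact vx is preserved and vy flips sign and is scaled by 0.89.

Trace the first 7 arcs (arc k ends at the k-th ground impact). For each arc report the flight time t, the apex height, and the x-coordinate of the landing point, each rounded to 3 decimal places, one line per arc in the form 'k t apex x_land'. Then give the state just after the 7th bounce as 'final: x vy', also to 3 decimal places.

1 5.160 34.245 30.806
2 4.703 27.126 58.885
3 4.186 21.486 83.875
4 3.725 17.019 106.116
5 3.316 13.481 125.910
6 2.951 10.678 143.527
7 2.626 8.458 159.207
final: 159.207 11.465

Arc 1: start y=3.150, vy=24.700 → t=5.160, apex=34.245, x_land=30.806, impact vy=-25.921
  bounce: vy ← 0.89·25.921 = 23.070
Arc 2: start y=0.000, vy=23.070 → t=4.703, apex=27.126, x_land=58.885, impact vy=-23.070
  bounce: vy ← 0.89·23.070 = 20.532
Arc 3: start y=0.000, vy=20.532 → t=4.186, apex=21.486, x_land=83.875, impact vy=-20.532
  bounce: vy ← 0.89·20.532 = 18.273
Arc 4: start y=0.000, vy=18.273 → t=3.725, apex=17.019, x_land=106.116, impact vy=-18.273
  bounce: vy ← 0.89·18.273 = 16.263
Arc 5: start y=0.000, vy=16.263 → t=3.316, apex=13.481, x_land=125.910, impact vy=-16.263
  bounce: vy ← 0.89·16.263 = 14.474
Arc 6: start y=0.000, vy=14.474 → t=2.951, apex=10.678, x_land=143.527, impact vy=-14.474
  bounce: vy ← 0.89·14.474 = 12.882
Arc 7: start y=0.000, vy=12.882 → t=2.626, apex=8.458, x_land=159.207, impact vy=-12.882
  bounce: vy ← 0.89·12.882 = 11.465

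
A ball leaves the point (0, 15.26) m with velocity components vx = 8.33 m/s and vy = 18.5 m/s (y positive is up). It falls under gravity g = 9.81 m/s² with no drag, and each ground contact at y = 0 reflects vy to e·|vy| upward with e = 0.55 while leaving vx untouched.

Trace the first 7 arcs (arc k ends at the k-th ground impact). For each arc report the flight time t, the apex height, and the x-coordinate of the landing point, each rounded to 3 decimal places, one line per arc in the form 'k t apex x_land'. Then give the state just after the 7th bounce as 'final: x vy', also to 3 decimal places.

1 4.468 32.704 37.218
2 2.840 9.893 60.878
3 1.562 2.993 73.892
4 0.859 0.905 81.049
5 0.473 0.274 84.985
6 0.260 0.083 87.150
7 0.143 0.025 88.341
final: 88.341 0.386

Arc 1: start y=15.260, vy=18.500 → t=4.468, apex=32.704, x_land=37.218, impact vy=-25.331
  bounce: vy ← 0.55·25.331 = 13.932
Arc 2: start y=0.000, vy=13.932 → t=2.840, apex=9.893, x_land=60.878, impact vy=-13.932
  bounce: vy ← 0.55·13.932 = 7.663
Arc 3: start y=0.000, vy=7.663 → t=1.562, apex=2.993, x_land=73.892, impact vy=-7.663
  bounce: vy ← 0.55·7.663 = 4.214
Arc 4: start y=0.000, vy=4.214 → t=0.859, apex=0.905, x_land=81.049, impact vy=-4.214
  bounce: vy ← 0.55·4.214 = 2.318
Arc 5: start y=0.000, vy=2.318 → t=0.473, apex=0.274, x_land=84.985, impact vy=-2.318
  bounce: vy ← 0.55·2.318 = 1.275
Arc 6: start y=0.000, vy=1.275 → t=0.260, apex=0.083, x_land=87.150, impact vy=-1.275
  bounce: vy ← 0.55·1.275 = 0.701
Arc 7: start y=0.000, vy=0.701 → t=0.143, apex=0.025, x_land=88.341, impact vy=-0.701
  bounce: vy ← 0.55·0.701 = 0.386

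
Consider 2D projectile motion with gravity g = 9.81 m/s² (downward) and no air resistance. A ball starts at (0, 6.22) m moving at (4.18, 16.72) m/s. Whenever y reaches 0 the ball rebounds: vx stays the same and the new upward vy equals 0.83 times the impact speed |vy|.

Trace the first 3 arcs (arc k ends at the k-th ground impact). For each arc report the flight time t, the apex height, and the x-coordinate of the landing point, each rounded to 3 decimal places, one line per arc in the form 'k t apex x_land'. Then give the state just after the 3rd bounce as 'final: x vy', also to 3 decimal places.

1 3.747 20.469 15.663
2 3.391 14.101 29.838
3 2.815 9.714 41.603
final: 41.603 11.459

Arc 1: start y=6.220, vy=16.720 → t=3.747, apex=20.469, x_land=15.663, impact vy=-20.040
  bounce: vy ← 0.83·20.040 = 16.633
Arc 2: start y=0.000, vy=16.633 → t=3.391, apex=14.101, x_land=29.838, impact vy=-16.633
  bounce: vy ← 0.83·16.633 = 13.805
Arc 3: start y=0.000, vy=13.805 → t=2.815, apex=9.714, x_land=41.603, impact vy=-13.805
  bounce: vy ← 0.83·13.805 = 11.459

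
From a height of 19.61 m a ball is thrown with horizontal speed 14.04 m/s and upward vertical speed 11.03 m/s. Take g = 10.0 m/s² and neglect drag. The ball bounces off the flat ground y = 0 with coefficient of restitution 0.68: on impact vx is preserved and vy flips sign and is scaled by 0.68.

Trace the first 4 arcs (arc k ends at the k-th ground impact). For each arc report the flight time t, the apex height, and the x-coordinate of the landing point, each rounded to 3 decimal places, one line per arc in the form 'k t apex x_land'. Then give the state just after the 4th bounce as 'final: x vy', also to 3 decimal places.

1 3.370 25.693 47.313
2 3.083 11.880 90.597
3 2.096 5.494 120.030
4 1.426 2.540 140.045
final: 140.045 4.847

Arc 1: start y=19.610, vy=11.030 → t=3.370, apex=25.693, x_land=47.313, impact vy=-22.669
  bounce: vy ← 0.68·22.669 = 15.415
Arc 2: start y=0.000, vy=15.415 → t=3.083, apex=11.880, x_land=90.597, impact vy=-15.415
  bounce: vy ← 0.68·15.415 = 10.482
Arc 3: start y=0.000, vy=10.482 → t=2.096, apex=5.494, x_land=120.030, impact vy=-10.482
  bounce: vy ← 0.68·10.482 = 7.128
Arc 4: start y=0.000, vy=7.128 → t=1.426, apex=2.540, x_land=140.045, impact vy=-7.128
  bounce: vy ← 0.68·7.128 = 4.847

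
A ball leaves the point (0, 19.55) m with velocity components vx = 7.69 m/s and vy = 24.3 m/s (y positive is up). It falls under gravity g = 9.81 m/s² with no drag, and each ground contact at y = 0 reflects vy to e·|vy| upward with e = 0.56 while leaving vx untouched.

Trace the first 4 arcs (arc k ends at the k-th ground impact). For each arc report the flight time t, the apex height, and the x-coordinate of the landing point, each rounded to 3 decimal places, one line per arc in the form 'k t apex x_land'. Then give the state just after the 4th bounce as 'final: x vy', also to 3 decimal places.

Arc 1: start y=19.550, vy=24.300 → t=5.659, apex=49.646, x_land=43.514, impact vy=-31.210
  bounce: vy ← 0.56·31.210 = 17.478
Arc 2: start y=0.000, vy=17.478 → t=3.563, apex=15.569, x_land=70.915, impact vy=-17.478
  bounce: vy ← 0.56·17.478 = 9.787
Arc 3: start y=0.000, vy=9.787 → t=1.995, apex=4.882, x_land=86.260, impact vy=-9.787
  bounce: vy ← 0.56·9.787 = 5.481
Arc 4: start y=0.000, vy=5.481 → t=1.117, apex=1.531, x_land=94.853, impact vy=-5.481
  bounce: vy ← 0.56·5.481 = 3.069

1 5.659 49.646 43.514
2 3.563 15.569 70.915
3 1.995 4.882 86.260
4 1.117 1.531 94.853
final: 94.853 3.069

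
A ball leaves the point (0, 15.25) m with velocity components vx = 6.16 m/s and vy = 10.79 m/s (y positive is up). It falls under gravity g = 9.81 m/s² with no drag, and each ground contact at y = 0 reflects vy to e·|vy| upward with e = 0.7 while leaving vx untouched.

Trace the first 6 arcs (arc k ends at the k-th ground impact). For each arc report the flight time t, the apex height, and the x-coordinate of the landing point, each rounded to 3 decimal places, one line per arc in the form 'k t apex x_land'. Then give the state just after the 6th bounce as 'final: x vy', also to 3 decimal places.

1 3.178 21.184 19.577
2 2.909 10.380 37.499
3 2.037 5.086 50.045
4 1.426 2.492 58.827
5 0.998 1.221 64.974
6 0.699 0.598 69.277
final: 69.277 2.399

Arc 1: start y=15.250, vy=10.790 → t=3.178, apex=21.184, x_land=19.577, impact vy=-20.387
  bounce: vy ← 0.7·20.387 = 14.271
Arc 2: start y=0.000, vy=14.271 → t=2.909, apex=10.380, x_land=37.499, impact vy=-14.271
  bounce: vy ← 0.7·14.271 = 9.990
Arc 3: start y=0.000, vy=9.990 → t=2.037, apex=5.086, x_land=50.045, impact vy=-9.990
  bounce: vy ← 0.7·9.990 = 6.993
Arc 4: start y=0.000, vy=6.993 → t=1.426, apex=2.492, x_land=58.827, impact vy=-6.993
  bounce: vy ← 0.7·6.993 = 4.895
Arc 5: start y=0.000, vy=4.895 → t=0.998, apex=1.221, x_land=64.974, impact vy=-4.895
  bounce: vy ← 0.7·4.895 = 3.426
Arc 6: start y=0.000, vy=3.426 → t=0.699, apex=0.598, x_land=69.277, impact vy=-3.426
  bounce: vy ← 0.7·3.426 = 2.399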